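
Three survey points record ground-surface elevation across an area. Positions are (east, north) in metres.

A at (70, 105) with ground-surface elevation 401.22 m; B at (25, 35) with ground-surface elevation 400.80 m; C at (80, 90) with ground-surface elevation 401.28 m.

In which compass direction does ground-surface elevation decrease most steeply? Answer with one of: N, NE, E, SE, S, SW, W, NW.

W

With z = a·x + b·y + c and A as origin, the differences give:
  (-45)·a + (-70)·b = -0.42
  10·a + (-15)·b = +0.06
Eliminate b (×(-15) and ×(-70), subtract): 1375·a = 10.500 → a = ∂z/∂x = +0.007636
Back-substitute: b = ∂z/∂y = +0.001091.
Steepest decrease is along −∇f = (-0.007636 E, -0.001091 N) → west.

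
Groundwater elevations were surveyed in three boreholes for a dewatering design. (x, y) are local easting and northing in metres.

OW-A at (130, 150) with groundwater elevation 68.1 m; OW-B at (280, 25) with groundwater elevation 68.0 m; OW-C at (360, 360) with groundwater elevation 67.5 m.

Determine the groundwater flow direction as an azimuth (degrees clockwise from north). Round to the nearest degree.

055°

Three-point gradient (reference OW-A): Δ to OW-B = (150, -125, -0.1), Δ to OW-C = (230, 210, -0.6).
∂h/∂x = -0.001593, ∂h/∂y = -0.001112 (det = 60250).
Flow direction (−∇h) has components (+0.001593 E, +0.001112 N).
Azimuth = atan2(E, N) = atan2(+0.001593, +0.001112) = 55.1° ≈ 055°.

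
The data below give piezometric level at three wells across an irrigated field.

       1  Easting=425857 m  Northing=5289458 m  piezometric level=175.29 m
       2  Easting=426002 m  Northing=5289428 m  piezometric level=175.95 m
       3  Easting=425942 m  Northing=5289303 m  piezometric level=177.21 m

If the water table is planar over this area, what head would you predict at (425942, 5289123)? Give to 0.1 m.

179.2 m

Taking 1 as reference: 2−1 = (145, -30, +0.66); 3−1 = (85, -155, +1.92).
Solve a·Δx + b·Δy = Δh: det = 145·(-155) − 85·(-30) = -19925.
∂h/∂x = [(+0.66)·(-155) − (+1.92)·(-30)] / -19925 = +0.002243
∂h/∂y = [145·(+1.92) − 85·(+0.66)] / -19925 = -0.01116
h(425942, 5289123) = 175.29 + (+0.002243)·(85) + (-0.01116)·(-335) = 175.29 +0.191 +3.738 = 179.218 m.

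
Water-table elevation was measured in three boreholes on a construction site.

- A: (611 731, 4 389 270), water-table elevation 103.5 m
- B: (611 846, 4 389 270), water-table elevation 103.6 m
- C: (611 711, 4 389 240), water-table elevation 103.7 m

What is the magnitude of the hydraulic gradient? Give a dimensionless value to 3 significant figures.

0.00730

Taking A as reference: B−A = (115, 0, +0.1); C−A = (-20, -30, +0.2).
Determinant of the coordinate differences = 115·(-30) − (-20)·0 = -3450.
∂h/∂x = [(+0.1)·(-30) − (+0.2)·0] / -3450 = +0.0008696
∂h/∂y = [115·(+0.2) − (-20)·(+0.1)] / -3450 = -0.007246
|∇h| = √(0.0008696² + -0.007246²) = 0.007298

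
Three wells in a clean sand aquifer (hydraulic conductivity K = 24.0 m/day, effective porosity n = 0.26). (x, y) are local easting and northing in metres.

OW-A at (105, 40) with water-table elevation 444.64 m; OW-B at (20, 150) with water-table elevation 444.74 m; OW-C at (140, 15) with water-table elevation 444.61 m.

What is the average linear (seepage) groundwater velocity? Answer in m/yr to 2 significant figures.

Taking OW-A as reference: OW-B−OW-A = (-85, 110, +0.10); OW-C−OW-A = (35, -25, -0.03).
Solve a·Δx + b·Δy = Δh: det = (-85)·(-25) − 35·110 = -1725.
∂h/∂x = [(+0.10)·(-25) − (-0.03)·110] / -1725 = -0.0004638
∂h/∂y = [(-85)·(-0.03) − 35·(+0.10)] / -1725 = +0.0005507
|∇h| = √(-0.0004638² + 0.0005507²) = 0.00072
Seepage velocity v = K·i/n = 24.0 × 0.00072 / 0.26 = 0.06646 m/day = 24.27 m/yr.

24 m/yr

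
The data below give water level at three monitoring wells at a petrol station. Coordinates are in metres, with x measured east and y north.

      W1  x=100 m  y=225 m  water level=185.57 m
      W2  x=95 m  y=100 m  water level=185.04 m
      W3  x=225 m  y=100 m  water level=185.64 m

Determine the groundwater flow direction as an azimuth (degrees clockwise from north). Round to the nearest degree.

Taking W1 as reference: W2−W1 = (-5, -125, -0.53); W3−W1 = (125, -125, +0.07).
Solve a·Δx + b·Δy = Δh: det = (-5)·(-125) − 125·(-125) = 16250.
∂h/∂x = [(-0.53)·(-125) − (+0.07)·(-125)] / 16250 = +0.004615
∂h/∂y = [(-5)·(+0.07) − 125·(-0.53)] / 16250 = +0.004055
Flow direction (−∇h) has components (-0.004615 E, -0.004055 N).
Azimuth = atan2(E, N) = atan2(-0.004615, -0.004055) = 228.7° ≈ 229°.

229°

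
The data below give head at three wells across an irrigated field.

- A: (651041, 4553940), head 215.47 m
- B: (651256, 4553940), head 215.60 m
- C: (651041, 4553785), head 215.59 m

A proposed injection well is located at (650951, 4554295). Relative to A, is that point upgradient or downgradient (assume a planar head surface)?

downgradient

∂h/∂x = (215.60 − 215.47) / (651256 − 651041) = +0.0006047
∂h/∂y = (215.59 − 215.47) / (4553785 − 4553940) = -0.0007742
Head at (650951, 4554295) = 215.47 + (+0.0006047)·(-90) + (-0.0007742)·(355) = 215.14 m.
That is lower than the 215.47 m at A, so the point is downgradient.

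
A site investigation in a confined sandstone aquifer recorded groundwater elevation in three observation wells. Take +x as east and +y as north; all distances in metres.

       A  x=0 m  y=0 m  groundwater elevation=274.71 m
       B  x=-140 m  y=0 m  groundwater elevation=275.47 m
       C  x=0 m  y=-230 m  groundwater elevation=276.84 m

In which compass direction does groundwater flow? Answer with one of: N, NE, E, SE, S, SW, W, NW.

NE

∂h/∂x = (275.47 − 274.71) / (-140 − 0) = -0.005429
∂h/∂y = (276.84 − 274.71) / (-230 − 0) = -0.009261
Flow = −∇h = (+0.005429 east, +0.009261 north), which points northeast.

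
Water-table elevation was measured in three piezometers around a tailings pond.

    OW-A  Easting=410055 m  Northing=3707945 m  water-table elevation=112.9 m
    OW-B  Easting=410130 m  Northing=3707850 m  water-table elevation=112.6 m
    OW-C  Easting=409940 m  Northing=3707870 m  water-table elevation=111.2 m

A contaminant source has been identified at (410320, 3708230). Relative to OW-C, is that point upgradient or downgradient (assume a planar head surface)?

upgradient

With h = a·x + b·y + c and OW-A as origin, the differences give:
  75·a + (-95)·b = -0.3
  (-115)·a + (-75)·b = -1.7
Eliminate b (×(-75) and ×(-95), subtract): -16550·a = -139.00 → a = ∂h/∂x = +0.008399
Back-substitute: b = ∂h/∂y = +0.009789.
Head at (410320, 3708230) = 112.9 + (+0.008399)·(265) + (+0.009789)·(285) = 117.92 m.
That is higher than the 111.2 m at OW-C, so the point is upgradient.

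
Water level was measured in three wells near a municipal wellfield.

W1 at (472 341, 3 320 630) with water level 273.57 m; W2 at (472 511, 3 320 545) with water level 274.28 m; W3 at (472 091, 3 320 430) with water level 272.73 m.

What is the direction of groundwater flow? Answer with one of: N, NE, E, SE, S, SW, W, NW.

With h = a·x + b·y + c and W1 as origin, the differences give:
  170·a + (-85)·b = +0.71
  (-250)·a + (-200)·b = -0.84
Eliminate b (×(-200) and ×(-85), subtract): -55250·a = -213.400 → a = ∂h/∂x = +0.003862
Back-substitute: b = ∂h/∂y = -0.0006281.
Flow = −∇h = (-0.003862 east, +0.0006281 north), which points west.

W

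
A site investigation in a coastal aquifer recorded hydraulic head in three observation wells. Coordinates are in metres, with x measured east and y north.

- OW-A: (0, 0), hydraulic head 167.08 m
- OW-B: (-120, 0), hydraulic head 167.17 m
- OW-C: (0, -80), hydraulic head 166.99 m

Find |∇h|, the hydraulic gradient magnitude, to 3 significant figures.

0.00135

∂h/∂x = (167.17 − 167.08) / (-120 − 0) = -0.0007500
∂h/∂y = (166.99 − 167.08) / (-80 − 0) = +0.001125
|∇h| = √(-0.0007500² + 0.001125²) = 0.001352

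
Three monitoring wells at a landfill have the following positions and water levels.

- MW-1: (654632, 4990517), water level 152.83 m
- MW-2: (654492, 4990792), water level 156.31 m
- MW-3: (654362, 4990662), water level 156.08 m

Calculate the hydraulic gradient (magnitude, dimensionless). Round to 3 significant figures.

Differences from MW-1: to MW-2 (Δx, Δy, Δh) = (-140, 275, +3.48); to MW-3 = (-270, 145, +3.25).
Determinant of the coordinate differences = (-140)·145 − (-270)·275 = 53950.
∂h/∂x = [(+3.48)·145 − (+3.25)·275] / 53950 = -0.007213
∂h/∂y = [(-140)·(+3.25) − (-270)·(+3.48)] / 53950 = +0.008982
|∇h| = √(-0.007213² + 0.008982²) = 0.01152

0.0115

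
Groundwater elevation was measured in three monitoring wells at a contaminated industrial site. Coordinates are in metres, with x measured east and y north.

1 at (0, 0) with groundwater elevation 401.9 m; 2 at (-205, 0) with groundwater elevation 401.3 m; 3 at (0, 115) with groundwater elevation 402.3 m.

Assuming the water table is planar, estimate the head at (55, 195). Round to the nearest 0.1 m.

402.7 m

∂h/∂x = (401.3 − 401.9) / (-205 − 0) = +0.002927
∂h/∂y = (402.3 − 401.9) / (115 − 0) = +0.003478
h(55, 195) = 401.9 + (+0.002927)·(55) + (+0.003478)·(195) = 401.9 +0.161 +0.678 = 402.739 m.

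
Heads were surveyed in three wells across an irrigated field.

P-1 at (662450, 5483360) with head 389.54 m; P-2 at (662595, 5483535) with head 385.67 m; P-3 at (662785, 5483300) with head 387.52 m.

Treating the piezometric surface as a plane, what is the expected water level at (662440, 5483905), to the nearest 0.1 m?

Differences from P-1: to P-2 (Δx, Δy, Δh) = (145, 175, -3.87); to P-3 = (335, -60, -2.02).
Determinant of the coordinate differences = 145·(-60) − 335·175 = -67325.
∂h/∂x = [(-3.87)·(-60) − (-2.02)·175] / -67325 = -0.008700
∂h/∂y = [145·(-2.02) − 335·(-3.87)] / -67325 = -0.01491
h(662440, 5483905) = 389.54 + (-0.008700)·(-10) + (-0.01491)·(545) = 389.54 +0.087 -8.124 = 381.503 m.

381.5 m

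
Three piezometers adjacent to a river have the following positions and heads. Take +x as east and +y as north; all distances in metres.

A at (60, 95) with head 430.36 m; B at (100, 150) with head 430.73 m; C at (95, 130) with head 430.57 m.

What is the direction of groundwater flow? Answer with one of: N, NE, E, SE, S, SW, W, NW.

Taking A as reference: B−A = (40, 55, +0.37); C−A = (35, 35, +0.21).
Determinant of the coordinate differences = 40·35 − 35·55 = -525.
∂h/∂x = [(+0.37)·35 − (+0.21)·55] / -525 = -0.002667
∂h/∂y = [40·(+0.21) − 35·(+0.37)] / -525 = +0.008667
Flow = −∇h = (+0.002667 east, -0.008667 north), which points south.

S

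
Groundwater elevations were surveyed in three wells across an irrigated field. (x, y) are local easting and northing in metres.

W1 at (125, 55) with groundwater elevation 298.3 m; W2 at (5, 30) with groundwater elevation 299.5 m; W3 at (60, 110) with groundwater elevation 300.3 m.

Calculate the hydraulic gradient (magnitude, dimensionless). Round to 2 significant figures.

Taking W1 as reference: W2−W1 = (-120, -25, +1.2); W3−W1 = (-65, 55, +2.0).
Determinant of the coordinate differences = (-120)·55 − (-65)·(-25) = -8225.
∂h/∂x = [(+1.2)·55 − (+2.0)·(-25)] / -8225 = -0.01410
∂h/∂y = [(-120)·(+2.0) − (-65)·(+1.2)] / -8225 = +0.01970
|∇h| = √(-0.01410² + 0.01970²) = 0.02423

0.024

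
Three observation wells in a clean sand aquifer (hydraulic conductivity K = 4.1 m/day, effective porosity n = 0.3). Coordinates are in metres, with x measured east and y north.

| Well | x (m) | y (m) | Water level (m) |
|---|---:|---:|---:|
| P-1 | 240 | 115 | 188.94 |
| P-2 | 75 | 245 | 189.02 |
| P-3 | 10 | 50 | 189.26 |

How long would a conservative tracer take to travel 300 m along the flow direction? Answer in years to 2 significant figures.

With h = a·x + b·y + c and P-1 as origin, the differences give:
  (-165)·a + 130·b = +0.08
  (-230)·a + (-65)·b = +0.32
Eliminate b (×(-65) and ×130, subtract): 40625·a = -46.800 → a = ∂h/∂x = -0.001152
Back-substitute: b = ∂h/∂y = -0.0008468.
|∇h| = √(-0.001152² + -0.0008468²) = 0.00143
Seepage velocity v = K·i/n = 4.1 × 0.00143 / 0.3 = 0.01954 m/day.
t = 300 / 0.01954 = 1.535e+04 days = 42 years.

42 years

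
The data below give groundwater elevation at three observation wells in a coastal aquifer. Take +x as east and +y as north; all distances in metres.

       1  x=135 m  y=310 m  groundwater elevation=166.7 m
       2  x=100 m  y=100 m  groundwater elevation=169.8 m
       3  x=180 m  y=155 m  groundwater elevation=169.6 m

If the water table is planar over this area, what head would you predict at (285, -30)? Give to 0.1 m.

Taking 1 as reference: 2−1 = (-35, -210, +3.1); 3−1 = (45, -155, +2.9).
Determinant of the coordinate differences = (-35)·(-155) − 45·(-210) = 14875.
∂h/∂x = [(+3.1)·(-155) − (+2.9)·(-210)] / 14875 = +0.008639
∂h/∂y = [(-35)·(+2.9) − 45·(+3.1)] / 14875 = -0.01620
h(285, -30) = 166.7 + (+0.008639)·(150) + (-0.01620)·(-340) = 166.7 +1.296 +5.509 = 173.504 m.

173.5 m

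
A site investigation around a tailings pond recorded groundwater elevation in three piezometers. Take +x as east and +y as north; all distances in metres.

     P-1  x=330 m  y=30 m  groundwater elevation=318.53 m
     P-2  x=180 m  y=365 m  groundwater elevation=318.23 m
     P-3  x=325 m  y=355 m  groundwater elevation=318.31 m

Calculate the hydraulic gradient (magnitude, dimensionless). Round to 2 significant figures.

Taking P-1 as reference: P-2−P-1 = (-150, 335, -0.30); P-3−P-1 = (-5, 325, -0.22).
Solve a·Δx + b·Δy = Δh: det = (-150)·325 − (-5)·335 = -47075.
∂h/∂x = [(-0.30)·325 − (-0.22)·335] / -47075 = +0.0005056
∂h/∂y = [(-150)·(-0.22) − (-5)·(-0.30)] / -47075 = -0.0006691
|∇h| = √(0.0005056² + -0.0006691²) = 0.0008386

0.00084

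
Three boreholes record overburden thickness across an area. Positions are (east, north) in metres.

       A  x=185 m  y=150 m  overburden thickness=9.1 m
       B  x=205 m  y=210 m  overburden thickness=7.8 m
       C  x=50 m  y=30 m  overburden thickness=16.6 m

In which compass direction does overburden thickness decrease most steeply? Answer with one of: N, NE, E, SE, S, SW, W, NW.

With d = a·x + b·y + c and A as origin, the differences give:
  20·a + 60·b = -1.3
  (-135)·a + (-120)·b = +7.5
Eliminate b (×(-120) and ×60, subtract): 5700·a = -294.00 → a = ∂d/∂x = -0.05158
Back-substitute: b = ∂d/∂y = -0.004474.
Steepest decrease is along −∇f = (+0.05158 E, +0.004474 N) → east.

E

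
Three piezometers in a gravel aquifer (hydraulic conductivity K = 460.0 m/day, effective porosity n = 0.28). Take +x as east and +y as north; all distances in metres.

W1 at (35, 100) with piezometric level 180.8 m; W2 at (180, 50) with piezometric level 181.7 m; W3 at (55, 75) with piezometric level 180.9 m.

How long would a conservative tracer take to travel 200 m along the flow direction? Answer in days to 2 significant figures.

With h = a·x + b·y + c and W1 as origin, the differences give:
  145·a + (-50)·b = +0.9
  20·a + (-25)·b = +0.1
Eliminate b (×(-25) and ×(-50), subtract): -2625·a = -17.50 → a = ∂h/∂x = +0.006667
Back-substitute: b = ∂h/∂y = +0.001333.
|∇h| = √(0.006667² + 0.001333²) = 0.006799
Seepage velocity v = K·i/n = 460.0 × 0.006799 / 0.28 = 11.17 m/day.
t = 200 / 11.17 = 17.91 days.

18 days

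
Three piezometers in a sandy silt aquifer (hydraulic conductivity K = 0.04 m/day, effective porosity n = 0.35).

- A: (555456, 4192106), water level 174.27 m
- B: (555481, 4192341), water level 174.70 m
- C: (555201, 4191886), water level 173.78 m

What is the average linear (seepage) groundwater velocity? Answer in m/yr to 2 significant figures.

Differences from A: to B (Δx, Δy, Δh) = (25, 235, +0.43); to C = (-255, -220, -0.49).
Determinant of the coordinate differences = 25·(-220) − (-255)·235 = 54425.
∂h/∂x = [(+0.43)·(-220) − (-0.49)·235] / 54425 = +0.0003776
∂h/∂y = [25·(-0.49) − (-255)·(+0.43)] / 54425 = +0.001790
|∇h| = √(0.0003776² + 0.001790²) = 0.001829
Seepage velocity v = K·i/n = 0.04 × 0.001829 / 0.35 = 0.000209 m/day = 0.07634 m/yr.

0.076 m/yr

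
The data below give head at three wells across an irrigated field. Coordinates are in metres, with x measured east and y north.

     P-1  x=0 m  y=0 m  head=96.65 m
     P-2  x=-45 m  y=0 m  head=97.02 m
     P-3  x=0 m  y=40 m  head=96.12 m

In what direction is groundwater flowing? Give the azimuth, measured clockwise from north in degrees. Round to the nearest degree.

032°

∂h/∂x = (97.02 − 96.65) / (-45 − 0) = -0.008222
∂h/∂y = (96.12 − 96.65) / (40 − 0) = -0.01325
Flow direction (−∇h) has components (+0.008222 E, +0.01325 N).
Azimuth = atan2(E, N) = atan2(+0.008222, +0.01325) = 31.8° ≈ 032°.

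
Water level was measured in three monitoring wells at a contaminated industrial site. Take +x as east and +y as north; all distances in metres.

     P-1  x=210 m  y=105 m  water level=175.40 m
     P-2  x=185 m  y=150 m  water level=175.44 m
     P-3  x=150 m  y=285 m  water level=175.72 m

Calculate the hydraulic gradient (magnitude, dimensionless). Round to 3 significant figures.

Taking P-1 as reference: P-2−P-1 = (-25, 45, +0.04); P-3−P-1 = (-60, 180, +0.32).
Determinant of the coordinate differences = (-25)·180 − (-60)·45 = -1800.
∂h/∂x = [(+0.04)·180 − (+0.32)·45] / -1800 = +0.004000
∂h/∂y = [(-25)·(+0.32) − (-60)·(+0.04)] / -1800 = +0.003111
|∇h| = √(0.004000² + 0.003111²) = 0.005067

0.00507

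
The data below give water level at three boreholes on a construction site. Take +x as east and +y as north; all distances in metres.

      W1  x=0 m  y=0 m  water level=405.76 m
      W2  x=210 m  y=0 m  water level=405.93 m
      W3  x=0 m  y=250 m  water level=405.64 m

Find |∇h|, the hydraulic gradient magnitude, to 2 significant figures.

∂h/∂x = (405.93 − 405.76) / (210 − 0) = +0.0008095
∂h/∂y = (405.64 − 405.76) / (250 − 0) = -0.0004800
|∇h| = √(0.0008095² + -0.0004800²) = 0.0009411

0.00094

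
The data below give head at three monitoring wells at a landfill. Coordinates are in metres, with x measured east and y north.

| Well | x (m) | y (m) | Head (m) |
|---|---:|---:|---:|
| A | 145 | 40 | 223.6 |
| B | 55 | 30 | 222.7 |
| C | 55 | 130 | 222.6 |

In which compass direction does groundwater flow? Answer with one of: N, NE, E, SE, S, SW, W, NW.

W

With h = a·x + b·y + c and A as origin, the differences give:
  (-90)·a + (-10)·b = -0.9
  (-90)·a + 90·b = -1.0
Eliminate b (×90 and ×(-10), subtract): -9000·a = -91.00 → a = ∂h/∂x = +0.01011
Back-substitute: b = ∂h/∂y = -0.0010000.
Flow = −∇h = (-0.01011 east, +0.0010000 north), which points west.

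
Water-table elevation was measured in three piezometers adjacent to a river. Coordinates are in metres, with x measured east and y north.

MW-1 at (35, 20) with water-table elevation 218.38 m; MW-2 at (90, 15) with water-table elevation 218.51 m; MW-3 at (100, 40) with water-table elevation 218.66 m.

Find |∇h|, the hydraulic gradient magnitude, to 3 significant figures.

Differences from MW-1: to MW-2 (Δx, Δy, Δh) = (55, -5, +0.13); to MW-3 = (65, 20, +0.28).
Solve a·Δx + b·Δy = Δh: det = 55·20 − 65·(-5) = 1425.
∂h/∂x = [(+0.13)·20 − (+0.28)·(-5)] / 1425 = +0.002807
∂h/∂y = [55·(+0.28) − 65·(+0.13)] / 1425 = +0.004877
|∇h| = √(0.002807² + 0.004877²) = 0.005627

0.00563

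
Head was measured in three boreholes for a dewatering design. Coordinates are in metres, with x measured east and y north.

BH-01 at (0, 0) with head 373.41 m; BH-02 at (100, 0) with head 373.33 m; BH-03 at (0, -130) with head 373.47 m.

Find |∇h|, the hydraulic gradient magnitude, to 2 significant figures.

∂h/∂x = (373.33 − 373.41) / (100 − 0) = -0.0008000
∂h/∂y = (373.47 − 373.41) / (-130 − 0) = -0.0004615
|∇h| = √(-0.0008000² + -0.0004615²) = 0.0009236

0.00092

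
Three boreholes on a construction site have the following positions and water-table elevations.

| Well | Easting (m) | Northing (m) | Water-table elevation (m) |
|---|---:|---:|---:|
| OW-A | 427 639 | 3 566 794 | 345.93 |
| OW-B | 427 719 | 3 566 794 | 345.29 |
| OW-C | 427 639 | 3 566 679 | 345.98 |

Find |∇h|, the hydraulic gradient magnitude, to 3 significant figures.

0.00801

∂h/∂x = (345.29 − 345.93) / (427719 − 427639) = -0.008000
∂h/∂y = (345.98 − 345.93) / (3566679 − 3566794) = -0.0004348
|∇h| = √(-0.008000² + -0.0004348²) = 0.008012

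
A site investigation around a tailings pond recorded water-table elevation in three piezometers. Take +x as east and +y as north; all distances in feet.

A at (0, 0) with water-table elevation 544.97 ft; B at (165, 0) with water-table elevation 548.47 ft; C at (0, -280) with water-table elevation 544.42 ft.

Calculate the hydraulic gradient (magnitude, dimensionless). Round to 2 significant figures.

0.021

∂h/∂x = (548.47 − 544.97) / (165 − 0) = +0.02121
∂h/∂y = (544.42 − 544.97) / (-280 − 0) = +0.001964
|∇h| = √(0.02121² + 0.001964²) = 0.0213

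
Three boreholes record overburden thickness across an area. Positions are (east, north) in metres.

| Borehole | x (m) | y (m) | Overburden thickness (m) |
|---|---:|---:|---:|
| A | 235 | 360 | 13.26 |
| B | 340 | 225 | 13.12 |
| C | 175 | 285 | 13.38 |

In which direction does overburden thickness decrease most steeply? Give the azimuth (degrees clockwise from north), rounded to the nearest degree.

Differences from A: to B (Δx, Δy, Δh) = (105, -135, -0.14); to C = (-60, -75, +0.12).
Solve a·Δx + b·Δy = Δd: det = 105·(-75) − (-60)·(-135) = -15975.
∂d/∂x = [(-0.14)·(-75) − (+0.12)·(-135)] / -15975 = -0.001671
∂d/∂y = [105·(+0.12) − (-60)·(-0.14)] / -15975 = -0.0002629
Steepest decrease is along −∇f: components (+0.001671 E, +0.0002629 N).
Azimuth = atan2(+0.001671, +0.0002629) = 81.1° ≈ 081°.

081°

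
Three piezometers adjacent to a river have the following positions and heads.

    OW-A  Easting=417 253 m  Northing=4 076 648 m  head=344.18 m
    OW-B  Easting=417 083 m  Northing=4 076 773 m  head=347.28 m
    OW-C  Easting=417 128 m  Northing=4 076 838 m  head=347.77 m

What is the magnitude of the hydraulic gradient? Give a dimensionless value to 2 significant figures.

0.016

Three-point gradient (reference OW-A): Δ to OW-B = (-170, 125, +3.10), Δ to OW-C = (-125, 190, +3.59).
∂h/∂x = -0.008411, ∂h/∂y = +0.01336 (det = -16675).
|∇h| = √(-0.008411² + 0.01336²) = 0.01579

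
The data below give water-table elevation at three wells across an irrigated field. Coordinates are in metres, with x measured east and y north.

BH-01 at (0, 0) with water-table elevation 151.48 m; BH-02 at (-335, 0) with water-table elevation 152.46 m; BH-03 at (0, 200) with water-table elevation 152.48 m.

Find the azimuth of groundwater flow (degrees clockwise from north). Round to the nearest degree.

150°

∂h/∂x = (152.46 − 151.48) / (-335 − 0) = -0.002925
∂h/∂y = (152.48 − 151.48) / (200 − 0) = +0.005000
Flow direction (−∇h) has components (+0.002925 E, -0.005000 N).
Azimuth = atan2(E, N) = atan2(+0.002925, -0.005000) = 149.7° ≈ 150°.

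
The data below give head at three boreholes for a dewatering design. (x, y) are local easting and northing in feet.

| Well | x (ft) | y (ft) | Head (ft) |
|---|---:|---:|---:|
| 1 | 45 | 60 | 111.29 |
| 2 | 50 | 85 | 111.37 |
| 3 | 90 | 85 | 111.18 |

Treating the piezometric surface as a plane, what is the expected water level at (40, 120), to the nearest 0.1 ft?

111.6 ft

With h = a·x + b·y + c and 1 as origin, the differences give:
  5·a + 25·b = +0.08
  45·a + 25·b = -0.11
Eliminate b (×25 and ×25, subtract): -1000·a = 4.750 → a = ∂h/∂x = -0.004750
Back-substitute: b = ∂h/∂y = +0.004150.
h(40, 120) = 111.29 + (-0.004750)·(-5) + (+0.004150)·(60) = 111.29 +0.024 +0.249 = 111.563 ft.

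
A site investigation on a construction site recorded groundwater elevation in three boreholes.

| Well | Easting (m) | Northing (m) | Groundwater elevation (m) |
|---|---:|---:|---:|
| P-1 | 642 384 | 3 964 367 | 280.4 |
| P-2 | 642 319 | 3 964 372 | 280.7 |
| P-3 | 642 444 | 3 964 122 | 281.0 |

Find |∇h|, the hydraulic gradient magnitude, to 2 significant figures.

0.0061

Taking P-1 as reference: P-2−P-1 = (-65, 5, +0.3); P-3−P-1 = (60, -245, +0.6).
Solve a·Δx + b·Δy = Δh: det = (-65)·(-245) − 60·5 = 15625.
∂h/∂x = [(+0.3)·(-245) − (+0.6)·5] / 15625 = -0.004896
∂h/∂y = [(-65)·(+0.6) − 60·(+0.3)] / 15625 = -0.003648
|∇h| = √(-0.004896² + -0.003648²) = 0.006106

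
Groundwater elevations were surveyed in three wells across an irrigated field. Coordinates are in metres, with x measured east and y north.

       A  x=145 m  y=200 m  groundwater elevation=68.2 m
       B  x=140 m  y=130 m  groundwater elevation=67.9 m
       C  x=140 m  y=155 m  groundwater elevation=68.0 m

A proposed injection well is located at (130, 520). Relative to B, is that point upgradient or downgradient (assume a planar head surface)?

upgradient

Taking A as reference: B−A = (-5, -70, -0.3); C−A = (-5, -45, -0.2).
Solve a·Δx + b·Δy = Δh: det = (-5)·(-45) − (-5)·(-70) = -125.
∂h/∂x = [(-0.3)·(-45) − (-0.2)·(-70)] / -125 = +0.004000
∂h/∂y = [(-5)·(-0.2) − (-5)·(-0.3)] / -125 = +0.004000
Head at (130, 520) = 68.2 + (+0.004000)·(-15) + (+0.004000)·(320) = 69.42 m.
That is higher than the 67.9 m at B, so the point is upgradient.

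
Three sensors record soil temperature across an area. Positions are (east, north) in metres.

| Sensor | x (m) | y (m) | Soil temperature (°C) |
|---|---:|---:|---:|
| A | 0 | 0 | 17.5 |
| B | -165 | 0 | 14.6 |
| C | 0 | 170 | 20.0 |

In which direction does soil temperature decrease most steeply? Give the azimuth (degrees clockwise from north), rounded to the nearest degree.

∂T/∂x = (14.6 − 17.5) / (-165 − 0) = +0.01758
∂T/∂y = (20.0 − 17.5) / (170 − 0) = +0.01471
Steepest decrease is along −∇f: components (-0.01758 E, -0.01471 N).
Azimuth = atan2(-0.01758, -0.01471) = 230.1° ≈ 230°.

230°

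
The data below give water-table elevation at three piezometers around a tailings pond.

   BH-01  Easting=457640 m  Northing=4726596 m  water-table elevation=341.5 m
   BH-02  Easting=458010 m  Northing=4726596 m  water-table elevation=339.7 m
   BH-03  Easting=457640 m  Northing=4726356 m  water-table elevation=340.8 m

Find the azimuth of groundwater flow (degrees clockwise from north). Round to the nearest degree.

121°

∂h/∂x = (339.7 − 341.5) / (458010 − 457640) = -0.004865
∂h/∂y = (340.8 − 341.5) / (4726356 − 4726596) = +0.002917
Flow direction (−∇h) has components (+0.004865 E, -0.002917 N).
Azimuth = atan2(E, N) = atan2(+0.004865, -0.002917) = 120.9° ≈ 121°.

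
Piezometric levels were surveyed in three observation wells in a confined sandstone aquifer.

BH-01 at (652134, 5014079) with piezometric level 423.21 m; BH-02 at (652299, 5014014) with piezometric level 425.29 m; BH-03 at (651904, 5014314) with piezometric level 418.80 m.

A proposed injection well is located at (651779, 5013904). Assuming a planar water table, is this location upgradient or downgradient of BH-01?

downgradient

Differences from BH-01: to BH-02 (Δx, Δy, Δh) = (165, -65, +2.08); to BH-03 = (-230, 235, -4.41).
Determinant of the coordinate differences = 165·235 − (-230)·(-65) = 23825.
∂h/∂x = [(+2.08)·235 − (-4.41)·(-65)] / 23825 = +0.008485
∂h/∂y = [165·(-4.41) − (-230)·(+2.08)] / 23825 = -0.01046
Head at (651779, 5013904) = 423.21 + (+0.008485)·(-355) + (-0.01046)·(-175) = 422.03 m.
That is lower than the 423.21 m at BH-01, so the point is downgradient.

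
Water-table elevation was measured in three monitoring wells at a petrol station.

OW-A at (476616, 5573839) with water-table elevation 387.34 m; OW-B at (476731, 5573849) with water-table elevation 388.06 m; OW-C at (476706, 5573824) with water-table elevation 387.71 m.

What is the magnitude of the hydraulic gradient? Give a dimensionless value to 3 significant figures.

Differences from OW-A: to OW-B (Δx, Δy, Δh) = (115, 10, +0.72); to OW-C = (90, -15, +0.37).
Determinant of the coordinate differences = 115·(-15) − 90·10 = -2625.
∂h/∂x = [(+0.72)·(-15) − (+0.37)·10] / -2625 = +0.005524
∂h/∂y = [115·(+0.37) − 90·(+0.72)] / -2625 = +0.008476
|∇h| = √(0.005524² + 0.008476²) = 0.01012

0.0101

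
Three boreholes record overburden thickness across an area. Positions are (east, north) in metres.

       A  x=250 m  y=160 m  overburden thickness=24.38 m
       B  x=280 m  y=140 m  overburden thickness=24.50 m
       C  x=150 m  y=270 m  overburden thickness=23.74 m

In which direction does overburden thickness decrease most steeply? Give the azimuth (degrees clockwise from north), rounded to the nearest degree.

With d = a·x + b·y + c and A as origin, the differences give:
  30·a + (-20)·b = +0.12
  (-100)·a + 110·b = -0.64
Eliminate b (×110 and ×(-20), subtract): 1300·a = 0.400 → a = ∂d/∂x = +0.0003077
Back-substitute: b = ∂d/∂y = -0.005538.
Steepest decrease is along −∇f: components (-0.0003077 E, +0.005538 N).
Azimuth = atan2(-0.0003077, +0.005538) = 356.8° ≈ 357°.

357°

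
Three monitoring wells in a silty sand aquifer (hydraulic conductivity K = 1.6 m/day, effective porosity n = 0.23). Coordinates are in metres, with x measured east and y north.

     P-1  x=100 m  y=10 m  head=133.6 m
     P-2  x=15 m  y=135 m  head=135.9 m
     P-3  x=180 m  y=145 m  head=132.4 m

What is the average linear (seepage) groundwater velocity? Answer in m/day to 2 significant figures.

Differences from P-1: to P-2 (Δx, Δy, Δh) = (-85, 125, +2.3); to P-3 = (80, 135, -1.2).
Solve a·Δx + b·Δy = Δh: det = (-85)·135 − 80·125 = -21475.
∂h/∂x = [(+2.3)·135 − (-1.2)·125] / -21475 = -0.02144
∂h/∂y = [(-85)·(-1.2) − 80·(+2.3)] / -21475 = +0.003818
|∇h| = √(-0.02144² + 0.003818²) = 0.02178
Seepage velocity v = K·i/n = 1.6 × 0.02178 / 0.23 = 0.1515 m/day.

0.15 m/day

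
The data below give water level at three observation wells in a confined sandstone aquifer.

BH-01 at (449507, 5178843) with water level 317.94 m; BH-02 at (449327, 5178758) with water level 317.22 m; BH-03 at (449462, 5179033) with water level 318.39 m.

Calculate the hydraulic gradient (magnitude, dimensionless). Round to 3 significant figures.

With h = a·x + b·y + c and BH-01 as origin, the differences give:
  (-180)·a + (-85)·b = -0.72
  (-45)·a + 190·b = +0.45
Eliminate b (×190 and ×(-85), subtract): -38025·a = -98.550 → a = ∂h/∂x = +0.002592
Back-substitute: b = ∂h/∂y = +0.002982.
|∇h| = √(0.002592² + 0.002982²) = 0.003951

0.00395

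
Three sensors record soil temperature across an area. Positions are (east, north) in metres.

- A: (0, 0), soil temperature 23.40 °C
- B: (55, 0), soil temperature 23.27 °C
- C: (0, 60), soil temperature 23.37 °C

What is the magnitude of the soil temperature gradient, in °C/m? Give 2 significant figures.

0.0024 °C/m

∂T/∂x = (23.27 − 23.40) / (55 − 0) = -0.002364
∂T/∂y = (23.37 − 23.40) / (60 − 0) = -0.0005000
|∇f| = √(-0.002364² + -0.0005000²) = 0.002416 °C/m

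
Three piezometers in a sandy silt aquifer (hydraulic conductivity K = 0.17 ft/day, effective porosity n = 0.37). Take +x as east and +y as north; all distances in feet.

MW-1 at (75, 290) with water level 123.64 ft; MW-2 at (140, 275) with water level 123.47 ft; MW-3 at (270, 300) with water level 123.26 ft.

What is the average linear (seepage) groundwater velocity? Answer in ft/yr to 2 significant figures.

Taking MW-1 as reference: MW-2−MW-1 = (65, -15, -0.17); MW-3−MW-1 = (195, 10, -0.38).
Determinant of the coordinate differences = 65·10 − 195·(-15) = 3575.
∂h/∂x = [(-0.17)·10 − (-0.38)·(-15)] / 3575 = -0.002070
∂h/∂y = [65·(-0.38) − 195·(-0.17)] / 3575 = +0.002364
|∇h| = √(-0.002070² + 0.002364²) = 0.003142
Seepage velocity v = K·i/n = 0.17 × 0.003142 / 0.37 = 0.001444 ft/day = 0.5274 ft/yr.

0.53 ft/yr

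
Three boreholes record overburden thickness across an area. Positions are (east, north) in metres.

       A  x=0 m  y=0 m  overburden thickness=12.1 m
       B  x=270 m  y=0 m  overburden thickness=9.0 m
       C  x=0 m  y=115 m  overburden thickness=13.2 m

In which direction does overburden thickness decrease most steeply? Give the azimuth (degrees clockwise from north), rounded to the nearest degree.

130°

∂d/∂x = (9.0 − 12.1) / (270 − 0) = -0.01148
∂d/∂y = (13.2 − 12.1) / (115 − 0) = +0.009565
Steepest decrease is along −∇f: components (+0.01148 E, -0.009565 N).
Azimuth = atan2(+0.01148, -0.009565) = 129.8° ≈ 130°.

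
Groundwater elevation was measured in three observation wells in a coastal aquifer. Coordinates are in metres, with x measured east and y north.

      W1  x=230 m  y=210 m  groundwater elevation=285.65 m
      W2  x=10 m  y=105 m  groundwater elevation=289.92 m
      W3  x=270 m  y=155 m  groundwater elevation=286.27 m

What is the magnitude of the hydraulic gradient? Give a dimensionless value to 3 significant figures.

With h = a·x + b·y + c and W1 as origin, the differences give:
  (-220)·a + (-105)·b = +4.27
  40·a + (-55)·b = +0.62
Eliminate b (×(-55) and ×(-105), subtract): 16300·a = -169.750 → a = ∂h/∂x = -0.01041
Back-substitute: b = ∂h/∂y = -0.01885.
|∇h| = √(-0.01041² + -0.01885²) = 0.02153

0.0215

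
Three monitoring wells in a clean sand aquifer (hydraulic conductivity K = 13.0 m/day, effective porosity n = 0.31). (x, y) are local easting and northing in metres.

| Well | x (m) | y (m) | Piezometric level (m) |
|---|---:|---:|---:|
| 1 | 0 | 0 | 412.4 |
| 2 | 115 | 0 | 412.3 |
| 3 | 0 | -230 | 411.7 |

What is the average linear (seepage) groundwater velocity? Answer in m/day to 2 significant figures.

0.13 m/day

∂h/∂x = (412.3 − 412.4) / (115 − 0) = -0.0008696
∂h/∂y = (411.7 − 412.4) / (-230 − 0) = +0.003043
|∇h| = √(-0.0008696² + 0.003043²) = 0.003165
Seepage velocity v = K·i/n = 13.0 × 0.003165 / 0.31 = 0.1327 m/day.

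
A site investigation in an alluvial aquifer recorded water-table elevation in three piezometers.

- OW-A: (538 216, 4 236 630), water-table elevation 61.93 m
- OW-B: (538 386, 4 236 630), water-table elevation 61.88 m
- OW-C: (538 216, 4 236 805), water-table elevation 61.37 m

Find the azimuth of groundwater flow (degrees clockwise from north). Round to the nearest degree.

∂h/∂x = (61.88 − 61.93) / (538386 − 538216) = -0.0002941
∂h/∂y = (61.37 − 61.93) / (4236805 − 4236630) = -0.003200
Flow direction (−∇h) has components (+0.0002941 E, +0.003200 N).
Azimuth = atan2(E, N) = atan2(+0.0002941, +0.003200) = 5.3° ≈ 005°.

005°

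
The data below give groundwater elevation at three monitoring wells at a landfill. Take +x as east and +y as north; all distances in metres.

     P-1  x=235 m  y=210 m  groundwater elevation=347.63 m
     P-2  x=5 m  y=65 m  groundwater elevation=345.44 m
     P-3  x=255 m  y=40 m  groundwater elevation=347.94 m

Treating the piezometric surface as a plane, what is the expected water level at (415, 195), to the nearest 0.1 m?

Three-point gradient (reference P-1): Δ to P-2 = (-230, -145, -2.19), Δ to P-3 = (20, -170, +0.31).
∂h/∂x = +0.009935, ∂h/∂y = -0.0006548 (det = 42000).
h(415, 195) = 347.63 + (+0.009935)·(180) + (-0.0006548)·(-15) = 347.63 +1.788 +0.010 = 349.428 m.

349.4 m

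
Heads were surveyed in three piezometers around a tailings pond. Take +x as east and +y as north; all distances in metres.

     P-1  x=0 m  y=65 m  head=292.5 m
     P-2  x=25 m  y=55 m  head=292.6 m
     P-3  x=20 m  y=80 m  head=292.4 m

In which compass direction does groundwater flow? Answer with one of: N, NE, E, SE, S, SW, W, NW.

N

With h = a·x + b·y + c and P-1 as origin, the differences give:
  25·a + (-10)·b = +0.1
  20·a + 15·b = -0.1
Eliminate b (×15 and ×(-10), subtract): 575·a = 0.50 → a = ∂h/∂x = +0.0008696
Back-substitute: b = ∂h/∂y = -0.007826.
Flow = −∇h = (-0.0008696 east, +0.007826 north), which points north.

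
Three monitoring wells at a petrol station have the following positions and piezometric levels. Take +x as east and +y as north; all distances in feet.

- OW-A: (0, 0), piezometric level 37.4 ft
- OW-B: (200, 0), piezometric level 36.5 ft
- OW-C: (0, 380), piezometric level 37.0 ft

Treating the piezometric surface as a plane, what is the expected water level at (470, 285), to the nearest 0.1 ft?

∂h/∂x = (36.5 − 37.4) / (200 − 0) = -0.004500
∂h/∂y = (37.0 − 37.4) / (380 − 0) = -0.001053
h(470, 285) = 37.4 + (-0.004500)·(470) + (-0.001053)·(285) = 37.4 -2.115 -0.300 = 34.985 ft.

35.0 ft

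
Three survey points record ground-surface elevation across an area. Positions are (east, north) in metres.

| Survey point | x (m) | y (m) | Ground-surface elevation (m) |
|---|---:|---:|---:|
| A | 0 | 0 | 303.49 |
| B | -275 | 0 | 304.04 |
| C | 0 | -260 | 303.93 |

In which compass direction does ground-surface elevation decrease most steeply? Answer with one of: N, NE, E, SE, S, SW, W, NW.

NE

∂z/∂x = (304.04 − 303.49) / (-275 − 0) = -0.002000
∂z/∂y = (303.93 − 303.49) / (-260 − 0) = -0.001692
Steepest decrease is along −∇f = (+0.002000 E, +0.001692 N) → northeast.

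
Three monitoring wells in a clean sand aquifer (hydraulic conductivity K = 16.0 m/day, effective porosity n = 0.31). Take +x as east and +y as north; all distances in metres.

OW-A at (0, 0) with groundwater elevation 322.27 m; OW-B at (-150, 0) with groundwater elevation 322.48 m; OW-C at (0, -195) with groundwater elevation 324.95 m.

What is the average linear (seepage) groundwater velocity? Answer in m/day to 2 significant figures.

∂h/∂x = (322.48 − 322.27) / (-150 − 0) = -0.001400
∂h/∂y = (324.95 − 322.27) / (-195 − 0) = -0.01374
|∇h| = √(-0.001400² + -0.01374²) = 0.01381
Seepage velocity v = K·i/n = 16.0 × 0.01381 / 0.31 = 0.7128 m/day.

0.71 m/day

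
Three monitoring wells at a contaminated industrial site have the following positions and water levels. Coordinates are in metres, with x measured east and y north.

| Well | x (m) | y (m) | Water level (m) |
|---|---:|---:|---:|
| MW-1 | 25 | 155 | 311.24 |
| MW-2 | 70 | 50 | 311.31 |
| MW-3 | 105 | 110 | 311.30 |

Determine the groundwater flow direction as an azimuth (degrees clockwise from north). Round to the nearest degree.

Taking MW-1 as reference: MW-2−MW-1 = (45, -105, +0.07); MW-3−MW-1 = (80, -45, +0.06).
Determinant of the coordinate differences = 45·(-45) − 80·(-105) = 6375.
∂h/∂x = [(+0.07)·(-45) − (+0.06)·(-105)] / 6375 = +0.0004941
∂h/∂y = [45·(+0.06) − 80·(+0.07)] / 6375 = -0.0004549
Flow direction (−∇h) has components (-0.0004941 E, +0.0004549 N).
Azimuth = atan2(E, N) = atan2(-0.0004941, +0.0004549) = 312.6° ≈ 313°.

313°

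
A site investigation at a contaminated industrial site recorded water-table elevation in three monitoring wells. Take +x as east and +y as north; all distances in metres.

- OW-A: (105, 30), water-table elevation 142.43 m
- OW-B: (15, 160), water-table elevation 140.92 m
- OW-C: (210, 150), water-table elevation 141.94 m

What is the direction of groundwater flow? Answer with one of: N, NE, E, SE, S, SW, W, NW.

Taking OW-A as reference: OW-B−OW-A = (-90, 130, -1.51); OW-C−OW-A = (105, 120, -0.49).
Solve a·Δx + b·Δy = Δh: det = (-90)·120 − 105·130 = -24450.
∂h/∂x = [(-1.51)·120 − (-0.49)·130] / -24450 = +0.004806
∂h/∂y = [(-90)·(-0.49) − 105·(-1.51)] / -24450 = -0.008288
Flow = −∇h = (-0.004806 east, +0.008288 north), which points northwest.

NW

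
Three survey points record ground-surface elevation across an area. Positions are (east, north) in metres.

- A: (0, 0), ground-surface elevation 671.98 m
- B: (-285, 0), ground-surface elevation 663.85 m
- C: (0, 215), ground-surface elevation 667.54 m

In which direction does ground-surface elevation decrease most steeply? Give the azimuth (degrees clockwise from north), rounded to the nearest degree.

∂z/∂x = (663.85 − 671.98) / (-285 − 0) = +0.02853
∂z/∂y = (667.54 − 671.98) / (215 − 0) = -0.02065
Steepest decrease is along −∇f: components (-0.02853 E, +0.02065 N).
Azimuth = atan2(-0.02853, +0.02065) = 305.9° ≈ 306°.

306°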